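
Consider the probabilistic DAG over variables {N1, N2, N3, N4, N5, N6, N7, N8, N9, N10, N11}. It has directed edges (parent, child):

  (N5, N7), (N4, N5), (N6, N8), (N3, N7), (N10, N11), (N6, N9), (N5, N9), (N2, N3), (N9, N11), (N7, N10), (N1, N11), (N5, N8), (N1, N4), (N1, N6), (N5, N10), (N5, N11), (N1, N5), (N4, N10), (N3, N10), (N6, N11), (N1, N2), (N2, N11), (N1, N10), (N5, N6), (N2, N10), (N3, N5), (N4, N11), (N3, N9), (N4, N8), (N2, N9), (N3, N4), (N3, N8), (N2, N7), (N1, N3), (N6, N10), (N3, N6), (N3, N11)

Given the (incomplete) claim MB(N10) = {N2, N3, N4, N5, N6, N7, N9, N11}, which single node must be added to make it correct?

A node's Markov blanket = Pa ∪ Ch ∪ (parents of Ch other than the node itself).
N10 has child N11.
Parents of N10: N1, N2, N3, N4, N5, N6, N7.
For each child, the remaining parents (spouses of N10):
  N11: N1, N2, N3, N4, N5, N6, N9
MB(N10) = {N1, N2, N3, N4, N5, N6, N7, N9, N11}.
Comparing with the claimed set, N1 is missing.

N1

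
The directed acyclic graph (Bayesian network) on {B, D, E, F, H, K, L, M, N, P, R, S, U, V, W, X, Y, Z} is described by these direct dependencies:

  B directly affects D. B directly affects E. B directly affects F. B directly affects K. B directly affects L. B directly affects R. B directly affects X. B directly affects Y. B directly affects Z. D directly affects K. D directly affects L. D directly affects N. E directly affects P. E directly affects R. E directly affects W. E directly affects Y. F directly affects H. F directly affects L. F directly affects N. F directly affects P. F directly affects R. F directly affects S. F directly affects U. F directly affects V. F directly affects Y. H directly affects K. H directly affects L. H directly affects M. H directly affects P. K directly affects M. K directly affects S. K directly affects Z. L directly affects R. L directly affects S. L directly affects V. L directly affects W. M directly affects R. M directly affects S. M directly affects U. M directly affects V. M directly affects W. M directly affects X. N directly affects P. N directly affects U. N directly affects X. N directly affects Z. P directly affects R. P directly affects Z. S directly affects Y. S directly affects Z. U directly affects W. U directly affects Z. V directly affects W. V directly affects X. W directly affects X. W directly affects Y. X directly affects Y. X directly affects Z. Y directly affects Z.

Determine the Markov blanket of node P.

A node's Markov blanket = Pa ∪ Ch ∪ (parents of Ch other than the node itself).
Parents of P: E, F, H, N.
Ch(P) = {R, Z}.
Other parents of P's children:
  R also has parents B, E, F, L, M.
  Z's other parents are B, K, N, S, U, X, Y.
So the Markov blanket of P is {B, E, F, H, K, L, M, N, R, S, U, X, Y, Z}.

{B, E, F, H, K, L, M, N, R, S, U, X, Y, Z}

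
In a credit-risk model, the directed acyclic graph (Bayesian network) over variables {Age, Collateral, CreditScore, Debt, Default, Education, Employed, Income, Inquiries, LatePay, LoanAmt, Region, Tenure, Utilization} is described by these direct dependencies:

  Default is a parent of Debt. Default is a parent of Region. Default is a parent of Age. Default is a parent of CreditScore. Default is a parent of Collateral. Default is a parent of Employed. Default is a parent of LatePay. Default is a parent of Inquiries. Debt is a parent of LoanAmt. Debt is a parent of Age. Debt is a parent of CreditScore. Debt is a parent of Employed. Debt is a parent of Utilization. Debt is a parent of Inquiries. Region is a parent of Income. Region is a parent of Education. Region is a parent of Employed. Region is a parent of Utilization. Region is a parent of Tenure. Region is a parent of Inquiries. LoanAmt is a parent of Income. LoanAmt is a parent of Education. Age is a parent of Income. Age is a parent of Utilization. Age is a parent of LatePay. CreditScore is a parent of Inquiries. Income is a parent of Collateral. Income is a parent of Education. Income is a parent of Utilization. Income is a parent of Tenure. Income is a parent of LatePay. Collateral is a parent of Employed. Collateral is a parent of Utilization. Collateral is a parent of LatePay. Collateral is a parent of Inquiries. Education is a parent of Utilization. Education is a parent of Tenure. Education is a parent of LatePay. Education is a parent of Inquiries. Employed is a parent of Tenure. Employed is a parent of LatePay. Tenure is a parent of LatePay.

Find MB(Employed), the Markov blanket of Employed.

{Age, Collateral, Debt, Default, Education, Income, LatePay, Region, Tenure}

Employed has parents Collateral, Debt, Default, Region.
Ch(Employed) = {LatePay, Tenure}.
Parents of each child, excluding Employed:
  parents(Tenure) \ {Employed} = {Education, Income, Region}.
  parents(LatePay) \ {Employed} = {Age, Collateral, Default, Education, Income, Tenure}.
So the Markov blanket of Employed is {Age, Collateral, Debt, Default, Education, Income, LatePay, Region, Tenure}.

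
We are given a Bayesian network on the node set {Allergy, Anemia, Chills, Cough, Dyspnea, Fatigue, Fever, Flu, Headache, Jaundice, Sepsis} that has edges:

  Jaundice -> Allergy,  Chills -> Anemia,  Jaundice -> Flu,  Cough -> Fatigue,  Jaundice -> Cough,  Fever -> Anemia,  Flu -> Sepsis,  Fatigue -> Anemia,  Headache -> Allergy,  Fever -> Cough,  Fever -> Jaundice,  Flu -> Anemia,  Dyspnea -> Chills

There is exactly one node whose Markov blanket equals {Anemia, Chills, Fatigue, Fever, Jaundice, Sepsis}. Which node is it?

Flu

The target node must have every member of {Anemia, Chills, Fatigue, Fever, Jaundice, Sepsis} as a parent, child, or co-parent, and no others.
Parents of Flu: Jaundice; children: Anemia, Sepsis; co-parents: Chills, Fatigue, Fever.
These exactly cover the given set, so the node is Flu.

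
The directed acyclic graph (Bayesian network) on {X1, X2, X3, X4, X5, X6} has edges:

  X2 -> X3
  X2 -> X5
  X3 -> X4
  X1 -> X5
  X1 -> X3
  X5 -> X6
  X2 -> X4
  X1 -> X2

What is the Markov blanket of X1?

X1 has no parents.
X1's children: X2, X3, X5.
Other parents of X1's children:
  X2: no additional parents.
  X3 also has parent X2.
  X5 also has parent X2.
Union: {} ∪ {X2, X3, X5} ∪ {X2} = {X2, X3, X5}.

{X2, X3, X5}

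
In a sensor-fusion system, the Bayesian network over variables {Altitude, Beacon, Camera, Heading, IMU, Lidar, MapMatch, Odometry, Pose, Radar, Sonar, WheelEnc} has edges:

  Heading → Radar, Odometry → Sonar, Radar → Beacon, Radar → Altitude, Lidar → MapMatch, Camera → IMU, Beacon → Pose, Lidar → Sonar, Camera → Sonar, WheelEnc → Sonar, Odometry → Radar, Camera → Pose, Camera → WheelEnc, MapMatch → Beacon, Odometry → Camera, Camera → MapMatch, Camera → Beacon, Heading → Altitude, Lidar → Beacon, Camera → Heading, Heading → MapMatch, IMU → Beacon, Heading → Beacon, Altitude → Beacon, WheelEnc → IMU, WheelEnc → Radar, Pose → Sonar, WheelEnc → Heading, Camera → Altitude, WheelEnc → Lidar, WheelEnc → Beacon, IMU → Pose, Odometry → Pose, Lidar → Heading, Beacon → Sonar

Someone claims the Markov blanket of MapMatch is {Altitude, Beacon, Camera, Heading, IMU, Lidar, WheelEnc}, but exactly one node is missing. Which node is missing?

Radar

By definition, MB(MapMatch) is built from MapMatch's parents, MapMatch's children, and the co-parents of MapMatch.
MapMatch has child Beacon.
Pa(MapMatch) = {Camera, Heading, Lidar}.
For each child, the remaining parents (spouses of MapMatch):
  Beacon: Altitude, Camera, Heading, IMU, Lidar, Radar, WheelEnc
MB(MapMatch) = {Altitude, Beacon, Camera, Heading, IMU, Lidar, Radar, WheelEnc}.
Comparing with the claimed set, Radar is missing.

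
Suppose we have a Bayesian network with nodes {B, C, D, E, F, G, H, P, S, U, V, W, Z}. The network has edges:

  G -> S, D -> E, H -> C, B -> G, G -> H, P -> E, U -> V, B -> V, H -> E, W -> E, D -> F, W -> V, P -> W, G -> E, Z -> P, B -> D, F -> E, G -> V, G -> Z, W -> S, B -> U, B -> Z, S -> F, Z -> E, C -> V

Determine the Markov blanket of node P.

{D, E, F, G, H, W, Z}

The Markov blanket of a node is its parents, its children, and the other parents of its children.
P's parents: Z.
Ch(P) = {E, W}.
For each child, the remaining parents (spouses of P):
  W: —
  E: D, F, G, H, W, Z
Taking the union gives {D, E, F, G, H, W, Z}.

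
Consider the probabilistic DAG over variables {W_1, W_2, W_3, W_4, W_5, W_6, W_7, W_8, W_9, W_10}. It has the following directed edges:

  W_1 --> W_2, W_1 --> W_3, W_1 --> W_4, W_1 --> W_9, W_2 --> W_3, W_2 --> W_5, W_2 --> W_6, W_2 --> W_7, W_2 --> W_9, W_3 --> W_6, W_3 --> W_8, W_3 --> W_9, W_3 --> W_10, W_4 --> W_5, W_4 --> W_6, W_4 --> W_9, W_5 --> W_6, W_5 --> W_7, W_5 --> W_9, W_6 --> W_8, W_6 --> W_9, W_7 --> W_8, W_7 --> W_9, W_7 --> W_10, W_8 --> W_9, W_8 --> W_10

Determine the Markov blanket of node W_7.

By definition, MB(W_7) is built from W_7's parents, W_7's children, and the co-parents of W_7.
Children of W_7: W_8, W_9, W_10.
W_7 has parents W_2, W_5.
Parents of each child, excluding W_7:
  W_8: W_3, W_6
  W_9: W_1, W_2, W_3, W_4, W_5, W_6, W_8
  W_10: W_3, W_8
Taking the union gives {W_1, W_2, W_3, W_4, W_5, W_6, W_8, W_9, W_10}.

{W_1, W_2, W_3, W_4, W_5, W_6, W_8, W_9, W_10}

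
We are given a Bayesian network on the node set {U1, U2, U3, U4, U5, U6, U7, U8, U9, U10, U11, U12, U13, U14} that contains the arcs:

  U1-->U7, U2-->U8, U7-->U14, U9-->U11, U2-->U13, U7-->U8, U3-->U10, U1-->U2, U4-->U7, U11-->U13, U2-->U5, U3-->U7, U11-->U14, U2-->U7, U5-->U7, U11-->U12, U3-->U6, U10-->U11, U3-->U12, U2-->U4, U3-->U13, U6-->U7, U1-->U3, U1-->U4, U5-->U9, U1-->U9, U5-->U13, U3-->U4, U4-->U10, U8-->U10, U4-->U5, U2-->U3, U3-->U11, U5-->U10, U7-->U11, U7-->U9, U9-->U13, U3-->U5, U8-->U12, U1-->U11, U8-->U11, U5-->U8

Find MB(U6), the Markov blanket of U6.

A node's Markov blanket = Pa ∪ Ch ∪ (parents of Ch other than the node itself).
Ch(U6) = {U7}.
U6 has parent U3.
Co-parents of U6 (other parents of its children):
  parents(U7) \ {U6} = {U1, U2, U3, U4, U5}.
MB(U6) = {U1, U2, U3, U4, U5, U7}.

{U1, U2, U3, U4, U5, U7}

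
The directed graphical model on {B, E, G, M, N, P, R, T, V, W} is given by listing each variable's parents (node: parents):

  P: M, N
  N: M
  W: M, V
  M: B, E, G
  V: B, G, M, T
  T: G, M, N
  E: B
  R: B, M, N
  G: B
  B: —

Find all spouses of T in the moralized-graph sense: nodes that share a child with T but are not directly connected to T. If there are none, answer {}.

Children of T: V.
  V's other parents are B, G, M.
Excluding nodes already adjacent to T (G, M, N, V), the co-parent-only contribution is {B}.

{B}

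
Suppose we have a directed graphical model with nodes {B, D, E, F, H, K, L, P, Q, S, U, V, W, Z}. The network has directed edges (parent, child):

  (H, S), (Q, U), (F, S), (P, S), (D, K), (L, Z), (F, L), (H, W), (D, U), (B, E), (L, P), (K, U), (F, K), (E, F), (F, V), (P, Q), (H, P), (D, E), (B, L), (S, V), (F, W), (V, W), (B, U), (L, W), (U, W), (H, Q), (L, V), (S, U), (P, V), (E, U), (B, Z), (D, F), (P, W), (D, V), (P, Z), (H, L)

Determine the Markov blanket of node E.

E's parents: B, D.
E's children: F, U.
Other parents of E's children:
  F's other parent is D.
  U's other parents are B, D, K, Q, S.
Union: {B, D} ∪ {F, U} ∪ {B, D, K, Q, S} = {B, D, F, K, Q, S, U}.

{B, D, F, K, Q, S, U}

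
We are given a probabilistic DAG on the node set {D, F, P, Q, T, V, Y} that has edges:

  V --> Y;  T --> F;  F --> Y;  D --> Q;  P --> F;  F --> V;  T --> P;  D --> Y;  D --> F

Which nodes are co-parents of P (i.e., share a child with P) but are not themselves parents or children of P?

{D}

Children of P: F.
  F's other parents are D, T.
Excluding nodes already adjacent to P (F, T), the co-parent-only contribution is {D}.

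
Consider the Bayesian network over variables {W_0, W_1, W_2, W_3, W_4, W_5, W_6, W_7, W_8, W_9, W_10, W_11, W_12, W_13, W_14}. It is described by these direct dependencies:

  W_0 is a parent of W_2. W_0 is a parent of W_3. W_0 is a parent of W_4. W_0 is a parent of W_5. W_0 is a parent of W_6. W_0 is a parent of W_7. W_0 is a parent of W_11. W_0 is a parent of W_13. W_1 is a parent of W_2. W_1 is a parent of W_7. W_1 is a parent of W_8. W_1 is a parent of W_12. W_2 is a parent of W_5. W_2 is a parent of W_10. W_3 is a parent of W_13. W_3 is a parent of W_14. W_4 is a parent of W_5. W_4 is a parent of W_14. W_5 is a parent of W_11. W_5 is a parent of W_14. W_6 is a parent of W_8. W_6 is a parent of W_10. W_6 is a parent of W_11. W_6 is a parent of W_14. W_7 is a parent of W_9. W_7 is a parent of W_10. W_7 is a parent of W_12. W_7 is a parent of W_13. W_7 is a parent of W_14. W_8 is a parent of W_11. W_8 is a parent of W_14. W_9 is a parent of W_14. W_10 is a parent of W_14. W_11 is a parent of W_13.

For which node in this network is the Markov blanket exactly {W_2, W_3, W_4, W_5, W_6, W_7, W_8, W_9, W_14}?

The target node must have every member of {W_2, W_3, W_4, W_5, W_6, W_7, W_8, W_9, W_14} as a parent, child, or co-parent, and no others.
Parents of W_10: W_2, W_6, W_7; children: W_14; co-parents: W_3, W_4, W_5, W_6, W_7, W_8, W_9.
These exactly cover the given set, so the node is W_10.

W_10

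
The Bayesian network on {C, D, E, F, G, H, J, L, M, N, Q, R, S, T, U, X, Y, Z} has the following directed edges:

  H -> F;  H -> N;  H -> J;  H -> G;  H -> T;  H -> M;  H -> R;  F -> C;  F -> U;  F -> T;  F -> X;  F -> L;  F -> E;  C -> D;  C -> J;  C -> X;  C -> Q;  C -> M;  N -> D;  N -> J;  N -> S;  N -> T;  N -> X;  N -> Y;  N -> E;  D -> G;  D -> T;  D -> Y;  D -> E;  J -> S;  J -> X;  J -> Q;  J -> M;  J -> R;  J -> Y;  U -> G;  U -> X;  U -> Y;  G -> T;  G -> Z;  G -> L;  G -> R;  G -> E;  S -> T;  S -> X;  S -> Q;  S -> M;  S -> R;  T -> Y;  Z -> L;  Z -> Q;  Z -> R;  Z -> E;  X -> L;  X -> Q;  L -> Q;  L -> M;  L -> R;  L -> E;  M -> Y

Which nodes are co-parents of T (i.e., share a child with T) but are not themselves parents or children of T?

Children of T: Y.
  Y's other parents are D, J, M, N, U.
Excluding nodes already adjacent to T (D, F, G, H, N, S, Y), the co-parent-only contribution is {J, M, U}.

{J, M, U}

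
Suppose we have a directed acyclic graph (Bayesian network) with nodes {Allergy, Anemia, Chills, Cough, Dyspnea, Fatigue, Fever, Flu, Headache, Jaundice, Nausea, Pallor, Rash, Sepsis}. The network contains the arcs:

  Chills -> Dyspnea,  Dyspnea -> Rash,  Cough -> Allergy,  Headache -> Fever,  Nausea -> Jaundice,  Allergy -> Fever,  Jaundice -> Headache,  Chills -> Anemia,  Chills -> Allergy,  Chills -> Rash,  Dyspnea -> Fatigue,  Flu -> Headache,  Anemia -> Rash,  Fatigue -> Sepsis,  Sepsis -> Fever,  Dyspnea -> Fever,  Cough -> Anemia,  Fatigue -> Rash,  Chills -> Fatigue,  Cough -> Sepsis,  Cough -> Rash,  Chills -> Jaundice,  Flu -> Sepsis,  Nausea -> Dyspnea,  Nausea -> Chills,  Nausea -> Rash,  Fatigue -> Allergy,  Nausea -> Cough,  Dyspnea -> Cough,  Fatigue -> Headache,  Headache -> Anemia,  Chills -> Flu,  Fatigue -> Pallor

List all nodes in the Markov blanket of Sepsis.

Parents of Sepsis: Cough, Fatigue, Flu.
Sepsis's children: Fever.
For each child, the remaining parents (spouses of Sepsis):
  Fever also has parents Allergy, Dyspnea, Headache.
Taking the union gives {Allergy, Cough, Dyspnea, Fatigue, Fever, Flu, Headache}.

{Allergy, Cough, Dyspnea, Fatigue, Fever, Flu, Headache}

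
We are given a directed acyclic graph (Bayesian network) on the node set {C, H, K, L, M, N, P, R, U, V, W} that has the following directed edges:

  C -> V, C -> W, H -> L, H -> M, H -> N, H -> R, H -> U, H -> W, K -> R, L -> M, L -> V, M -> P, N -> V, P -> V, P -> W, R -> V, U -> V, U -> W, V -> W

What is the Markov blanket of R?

By definition, MB(R) is built from R's parents, R's children, and the co-parents of R.
Parents of R: H, K.
R's children: V.
Other parents of R's children:
  V: C, L, N, P, U
Union: {H, K} ∪ {V} ∪ {C, L, N, P, U} = {C, H, K, L, N, P, U, V}.

{C, H, K, L, N, P, U, V}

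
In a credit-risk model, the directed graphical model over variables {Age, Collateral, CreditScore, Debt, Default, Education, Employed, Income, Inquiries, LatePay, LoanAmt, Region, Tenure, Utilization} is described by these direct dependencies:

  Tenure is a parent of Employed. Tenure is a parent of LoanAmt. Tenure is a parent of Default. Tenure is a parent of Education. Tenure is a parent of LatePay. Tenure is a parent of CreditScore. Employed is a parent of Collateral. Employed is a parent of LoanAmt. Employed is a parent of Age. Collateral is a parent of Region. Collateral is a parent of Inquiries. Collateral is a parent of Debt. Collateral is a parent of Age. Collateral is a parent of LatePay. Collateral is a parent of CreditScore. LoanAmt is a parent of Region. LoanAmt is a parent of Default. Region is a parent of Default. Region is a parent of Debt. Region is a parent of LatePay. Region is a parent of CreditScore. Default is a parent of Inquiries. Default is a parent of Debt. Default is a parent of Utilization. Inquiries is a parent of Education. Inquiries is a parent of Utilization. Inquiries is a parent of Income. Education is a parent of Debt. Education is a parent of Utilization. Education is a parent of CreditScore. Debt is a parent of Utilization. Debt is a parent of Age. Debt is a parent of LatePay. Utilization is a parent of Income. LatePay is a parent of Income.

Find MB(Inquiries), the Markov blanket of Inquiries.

Recall MB(v) = parents ∪ children ∪ spouses, where spouses are the other parents of v's children.
Ch(Inquiries) = {Education, Income, Utilization}.
Inquiries has parents Collateral, Default.
Other parents of Inquiries's children:
  Education's other parent is Tenure.
  Utilization also has parents Debt, Default, Education.
  Income's other parents are LatePay, Utilization.
MB(Inquiries) = {Collateral, Debt, Default, Education, Income, LatePay, Tenure, Utilization}.

{Collateral, Debt, Default, Education, Income, LatePay, Tenure, Utilization}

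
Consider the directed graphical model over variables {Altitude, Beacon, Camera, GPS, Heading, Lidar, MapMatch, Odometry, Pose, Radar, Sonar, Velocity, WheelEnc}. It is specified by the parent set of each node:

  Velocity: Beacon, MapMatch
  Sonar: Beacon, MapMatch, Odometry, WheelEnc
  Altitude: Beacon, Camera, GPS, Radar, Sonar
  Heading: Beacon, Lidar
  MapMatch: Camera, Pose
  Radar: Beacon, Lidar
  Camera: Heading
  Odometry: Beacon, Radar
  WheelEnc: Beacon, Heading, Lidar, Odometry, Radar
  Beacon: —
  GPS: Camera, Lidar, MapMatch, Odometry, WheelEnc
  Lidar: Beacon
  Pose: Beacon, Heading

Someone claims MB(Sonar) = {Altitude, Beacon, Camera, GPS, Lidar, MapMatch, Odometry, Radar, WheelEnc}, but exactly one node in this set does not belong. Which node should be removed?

Sonar has child Altitude.
Sonar's parents: Beacon, MapMatch, Odometry, WheelEnc.
Parents of each child, excluding Sonar:
  Altitude's other parents are Beacon, Camera, GPS, Radar.
MB(Sonar) = {Altitude, Beacon, Camera, GPS, MapMatch, Odometry, Radar, WheelEnc}.
Lidar is neither a parent, child, nor co-parent of Sonar, so it does not belong.

Lidar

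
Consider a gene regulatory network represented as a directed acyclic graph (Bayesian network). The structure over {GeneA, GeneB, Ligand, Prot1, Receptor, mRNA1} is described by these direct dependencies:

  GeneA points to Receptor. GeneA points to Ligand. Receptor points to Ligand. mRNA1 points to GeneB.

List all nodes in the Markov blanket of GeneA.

By definition, MB(GeneA) is built from GeneA's parents, GeneA's children, and the co-parents of GeneA.
Parents of GeneA: none.
GeneA's children: Ligand, Receptor.
Parents of each child, excluding GeneA:
  Receptor has no other parent.
  Ligand also has parent Receptor.
Union: {} ∪ {Ligand, Receptor} ∪ {Receptor} = {Ligand, Receptor}.

{Ligand, Receptor}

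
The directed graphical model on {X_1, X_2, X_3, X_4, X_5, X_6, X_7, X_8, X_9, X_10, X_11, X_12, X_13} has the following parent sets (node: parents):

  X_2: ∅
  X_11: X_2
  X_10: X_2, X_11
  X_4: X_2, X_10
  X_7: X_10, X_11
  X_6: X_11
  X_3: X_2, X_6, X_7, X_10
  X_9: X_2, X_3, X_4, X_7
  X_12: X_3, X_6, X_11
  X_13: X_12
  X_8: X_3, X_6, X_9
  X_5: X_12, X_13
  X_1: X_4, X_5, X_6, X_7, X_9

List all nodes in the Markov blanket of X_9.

{X_1, X_2, X_3, X_4, X_5, X_6, X_7, X_8}

A node's Markov blanket = Pa ∪ Ch ∪ (parents of Ch other than the node itself).
Parents of X_9: X_2, X_3, X_4, X_7.
Children of X_9: X_1, X_8.
Parents of each child, excluding X_9:
  X_8's other parents are X_3, X_6.
  X_1 also has parents X_4, X_5, X_6, X_7.
Union: {X_2, X_3, X_4, X_7} ∪ {X_1, X_8} ∪ {X_3, X_4, X_5, X_6, X_7} = {X_1, X_2, X_3, X_4, X_5, X_6, X_7, X_8}.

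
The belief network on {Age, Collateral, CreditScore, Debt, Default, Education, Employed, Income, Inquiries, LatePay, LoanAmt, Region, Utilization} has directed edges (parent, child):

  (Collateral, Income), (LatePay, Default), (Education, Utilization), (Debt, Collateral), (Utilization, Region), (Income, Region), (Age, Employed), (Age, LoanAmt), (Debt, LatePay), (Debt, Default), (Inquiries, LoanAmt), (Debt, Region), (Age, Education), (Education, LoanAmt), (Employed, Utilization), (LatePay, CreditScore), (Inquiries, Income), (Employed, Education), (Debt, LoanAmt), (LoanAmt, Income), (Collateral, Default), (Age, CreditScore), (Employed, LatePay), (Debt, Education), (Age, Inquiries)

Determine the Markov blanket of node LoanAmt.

{Age, Collateral, Debt, Education, Income, Inquiries}

LoanAmt has parents Age, Debt, Education, Inquiries.
Ch(LoanAmt) = {Income}.
Other parents of LoanAmt's children:
  Income: Collateral, Inquiries
MB(LoanAmt) = {Age, Collateral, Debt, Education, Income, Inquiries}.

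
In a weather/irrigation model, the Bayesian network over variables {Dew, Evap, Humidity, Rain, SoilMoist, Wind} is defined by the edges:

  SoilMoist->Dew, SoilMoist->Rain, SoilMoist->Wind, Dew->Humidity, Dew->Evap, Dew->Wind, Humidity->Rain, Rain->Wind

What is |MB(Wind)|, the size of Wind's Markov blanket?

Pa(Wind) = {Dew, Rain, SoilMoist}.
Wind has no children.
With no children, Wind has no spouses; the co-parent set is empty.
MB(Wind) = {Dew, Rain, SoilMoist}, which has 3 nodes.

3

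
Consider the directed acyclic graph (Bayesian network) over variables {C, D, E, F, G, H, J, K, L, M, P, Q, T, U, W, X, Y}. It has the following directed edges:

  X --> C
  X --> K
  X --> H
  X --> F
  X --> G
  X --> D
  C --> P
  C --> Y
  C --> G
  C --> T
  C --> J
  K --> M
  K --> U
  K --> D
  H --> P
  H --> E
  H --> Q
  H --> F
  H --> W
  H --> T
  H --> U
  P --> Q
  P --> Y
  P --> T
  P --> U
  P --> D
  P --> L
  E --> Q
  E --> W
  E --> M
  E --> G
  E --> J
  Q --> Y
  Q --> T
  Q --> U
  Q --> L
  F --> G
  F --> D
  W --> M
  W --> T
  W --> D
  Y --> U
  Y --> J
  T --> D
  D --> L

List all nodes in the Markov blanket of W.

Parents of W: E, H.
W's children: D, M, T.
For each child, the remaining parents (spouses of W):
  M also has parents E, K.
  parents(T) \ {W} = {C, H, P, Q}.
  D's other parents are F, K, P, T, X.
MB(W) = {C, D, E, F, H, K, M, P, Q, T, X}.

{C, D, E, F, H, K, M, P, Q, T, X}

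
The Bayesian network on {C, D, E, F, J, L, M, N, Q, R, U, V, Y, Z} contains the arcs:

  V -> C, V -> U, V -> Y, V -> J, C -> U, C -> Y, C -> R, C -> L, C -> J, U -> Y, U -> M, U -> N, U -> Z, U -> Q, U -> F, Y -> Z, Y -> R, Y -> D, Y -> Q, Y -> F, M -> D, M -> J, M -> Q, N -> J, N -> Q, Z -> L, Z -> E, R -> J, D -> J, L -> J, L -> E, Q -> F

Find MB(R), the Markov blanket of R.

R has parents C, Y.
R has child J.
Parents of each child, excluding R:
  J: C, D, L, M, N, V
Taking the union gives {C, D, J, L, M, N, V, Y}.

{C, D, J, L, M, N, V, Y}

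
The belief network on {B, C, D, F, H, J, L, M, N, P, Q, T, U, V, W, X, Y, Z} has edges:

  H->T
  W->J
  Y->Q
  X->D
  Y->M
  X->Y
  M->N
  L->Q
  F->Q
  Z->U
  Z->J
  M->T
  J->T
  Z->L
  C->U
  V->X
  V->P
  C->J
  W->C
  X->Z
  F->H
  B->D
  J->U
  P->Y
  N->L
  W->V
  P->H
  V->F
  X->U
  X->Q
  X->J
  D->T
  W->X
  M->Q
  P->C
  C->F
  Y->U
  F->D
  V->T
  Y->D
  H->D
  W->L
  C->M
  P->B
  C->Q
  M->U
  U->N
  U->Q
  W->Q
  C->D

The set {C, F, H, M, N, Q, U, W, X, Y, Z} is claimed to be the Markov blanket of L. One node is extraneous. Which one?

H

Recall MB(v) = parents ∪ children ∪ spouses, where spouses are the other parents of v's children.
L has child Q.
L's parents: N, W, Z.
Co-parents of L (other parents of its children):
  Q's other parents are C, F, M, U, W, X, Y.
MB(L) = {C, F, M, N, Q, U, W, X, Y, Z}.
H is neither a parent, child, nor co-parent of L, so it does not belong.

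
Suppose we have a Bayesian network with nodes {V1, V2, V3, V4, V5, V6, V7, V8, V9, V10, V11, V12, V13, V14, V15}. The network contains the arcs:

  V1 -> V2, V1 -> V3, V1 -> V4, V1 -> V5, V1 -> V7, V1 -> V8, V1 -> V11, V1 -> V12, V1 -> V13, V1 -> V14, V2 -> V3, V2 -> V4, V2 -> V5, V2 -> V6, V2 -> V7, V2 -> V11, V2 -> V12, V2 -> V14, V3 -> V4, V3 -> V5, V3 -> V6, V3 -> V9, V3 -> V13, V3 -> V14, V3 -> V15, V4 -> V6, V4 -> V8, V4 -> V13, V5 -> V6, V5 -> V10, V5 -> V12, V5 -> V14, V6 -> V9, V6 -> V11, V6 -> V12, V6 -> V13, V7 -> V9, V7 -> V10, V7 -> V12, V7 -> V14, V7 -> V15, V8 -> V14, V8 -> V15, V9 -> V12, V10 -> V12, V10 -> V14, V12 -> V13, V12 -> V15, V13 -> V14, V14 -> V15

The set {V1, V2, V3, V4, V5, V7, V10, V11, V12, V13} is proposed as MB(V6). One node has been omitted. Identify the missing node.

V9

Recall MB(v) = parents ∪ children ∪ spouses, where spouses are the other parents of v's children.
Ch(V6) = {V9, V11, V12, V13}.
Parents of V6: V2, V3, V4, V5.
Other parents of V6's children:
  parents(V9) \ {V6} = {V3, V7}.
  parents(V11) \ {V6} = {V1, V2}.
  V12's other parents are V1, V2, V5, V7, V9, V10.
  V13's other parents are V1, V3, V4, V12.
MB(V6) = {V1, V2, V3, V4, V5, V7, V9, V10, V11, V12, V13}.
Comparing with the claimed set, V9 is missing.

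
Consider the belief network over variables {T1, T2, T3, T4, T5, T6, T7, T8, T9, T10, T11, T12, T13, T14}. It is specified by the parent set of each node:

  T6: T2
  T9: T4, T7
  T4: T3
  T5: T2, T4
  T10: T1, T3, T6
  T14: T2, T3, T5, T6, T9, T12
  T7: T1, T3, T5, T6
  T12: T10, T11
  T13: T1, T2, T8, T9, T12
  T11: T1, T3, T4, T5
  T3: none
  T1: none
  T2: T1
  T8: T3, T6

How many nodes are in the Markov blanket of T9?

11

Recall MB(v) = parents ∪ children ∪ spouses, where spouses are the other parents of v's children.
Parents of T9: T4, T7.
T9 has children T13, T14.
Other parents of T9's children:
  T13's other parents are T1, T2, T8, T12.
  parents(T14) \ {T9} = {T2, T3, T5, T6, T12}.
MB(T9) = {T1, T2, T3, T4, T5, T6, T7, T8, T12, T13, T14}, which has 11 nodes.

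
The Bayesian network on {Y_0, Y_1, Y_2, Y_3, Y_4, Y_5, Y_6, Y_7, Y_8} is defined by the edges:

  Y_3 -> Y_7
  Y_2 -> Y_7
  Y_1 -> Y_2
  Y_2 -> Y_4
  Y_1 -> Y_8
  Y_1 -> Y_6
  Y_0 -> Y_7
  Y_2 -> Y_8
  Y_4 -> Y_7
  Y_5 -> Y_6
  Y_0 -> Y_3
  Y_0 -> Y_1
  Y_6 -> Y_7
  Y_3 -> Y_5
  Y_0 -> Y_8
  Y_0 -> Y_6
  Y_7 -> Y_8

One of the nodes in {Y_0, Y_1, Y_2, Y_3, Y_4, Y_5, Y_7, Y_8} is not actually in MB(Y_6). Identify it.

Y_8

By definition, MB(Y_6) is built from Y_6's parents, Y_6's children, and the co-parents of Y_6.
Y_6 has parents Y_0, Y_1, Y_5.
Y_6 has child Y_7.
For each child, the remaining parents (spouses of Y_6):
  parents(Y_7) \ {Y_6} = {Y_0, Y_2, Y_3, Y_4}.
MB(Y_6) = {Y_0, Y_1, Y_2, Y_3, Y_4, Y_5, Y_7}.
Y_8 is neither a parent, child, nor co-parent of Y_6, so it does not belong.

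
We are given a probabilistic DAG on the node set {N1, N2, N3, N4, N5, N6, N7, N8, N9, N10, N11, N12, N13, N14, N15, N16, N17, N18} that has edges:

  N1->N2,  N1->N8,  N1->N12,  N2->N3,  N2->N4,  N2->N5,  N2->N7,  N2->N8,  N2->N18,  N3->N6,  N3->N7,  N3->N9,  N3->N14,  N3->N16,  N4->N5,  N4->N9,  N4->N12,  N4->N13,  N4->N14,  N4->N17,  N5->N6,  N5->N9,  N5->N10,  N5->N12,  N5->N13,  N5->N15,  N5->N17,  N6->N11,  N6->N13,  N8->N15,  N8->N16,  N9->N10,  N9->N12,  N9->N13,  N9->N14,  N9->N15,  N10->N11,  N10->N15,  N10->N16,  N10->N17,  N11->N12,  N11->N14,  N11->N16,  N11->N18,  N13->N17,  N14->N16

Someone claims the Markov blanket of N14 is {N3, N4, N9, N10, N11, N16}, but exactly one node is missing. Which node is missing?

N8

Recall MB(v) = parents ∪ children ∪ spouses, where spouses are the other parents of v's children.
N14 has parents N3, N4, N9, N11.
Ch(N14) = {N16}.
Parents of each child, excluding N14:
  parents(N16) \ {N14} = {N3, N8, N10, N11}.
MB(N14) = {N3, N4, N8, N9, N10, N11, N16}.
Comparing with the claimed set, N8 is missing.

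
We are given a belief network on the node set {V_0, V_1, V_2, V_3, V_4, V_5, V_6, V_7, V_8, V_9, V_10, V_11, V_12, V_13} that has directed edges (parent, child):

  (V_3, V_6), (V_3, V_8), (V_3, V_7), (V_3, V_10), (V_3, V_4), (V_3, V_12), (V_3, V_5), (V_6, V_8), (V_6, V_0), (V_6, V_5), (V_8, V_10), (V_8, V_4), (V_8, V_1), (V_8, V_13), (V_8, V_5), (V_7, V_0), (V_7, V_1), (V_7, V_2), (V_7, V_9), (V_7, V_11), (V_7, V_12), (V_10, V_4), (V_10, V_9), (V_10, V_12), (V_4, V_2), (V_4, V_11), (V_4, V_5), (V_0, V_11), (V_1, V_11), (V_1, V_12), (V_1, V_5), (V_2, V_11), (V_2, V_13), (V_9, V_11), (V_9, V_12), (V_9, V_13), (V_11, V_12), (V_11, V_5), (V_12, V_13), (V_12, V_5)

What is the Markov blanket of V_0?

{V_1, V_2, V_4, V_6, V_7, V_9, V_11}

V_0's parents: V_6, V_7.
Ch(V_0) = {V_11}.
Other parents of V_0's children:
  parents(V_11) \ {V_0} = {V_1, V_2, V_4, V_7, V_9}.
Union: {V_6, V_7} ∪ {V_11} ∪ {V_1, V_2, V_4, V_7, V_9} = {V_1, V_2, V_4, V_6, V_7, V_9, V_11}.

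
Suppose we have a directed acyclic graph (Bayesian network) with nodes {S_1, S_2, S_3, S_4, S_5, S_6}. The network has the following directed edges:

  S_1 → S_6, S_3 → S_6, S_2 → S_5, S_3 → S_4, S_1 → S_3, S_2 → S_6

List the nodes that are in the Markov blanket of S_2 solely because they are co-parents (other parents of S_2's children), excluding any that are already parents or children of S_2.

Children of S_2: S_5, S_6.
  S_5: —
  S_6: S_1, S_3
Excluding nodes already adjacent to S_2 (S_5, S_6), the co-parent-only contribution is {S_1, S_3}.

{S_1, S_3}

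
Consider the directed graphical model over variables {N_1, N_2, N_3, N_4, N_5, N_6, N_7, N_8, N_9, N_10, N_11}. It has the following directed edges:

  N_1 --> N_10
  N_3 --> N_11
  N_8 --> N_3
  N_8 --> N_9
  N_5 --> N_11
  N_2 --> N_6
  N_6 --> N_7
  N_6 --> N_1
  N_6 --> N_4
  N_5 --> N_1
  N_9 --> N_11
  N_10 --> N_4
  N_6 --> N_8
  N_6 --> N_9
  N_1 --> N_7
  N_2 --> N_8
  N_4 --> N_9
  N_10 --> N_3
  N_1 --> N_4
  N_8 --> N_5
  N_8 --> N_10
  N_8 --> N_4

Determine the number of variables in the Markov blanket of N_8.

By definition, MB(N_8) is built from N_8's parents, N_8's children, and the co-parents of N_8.
Ch(N_8) = {N_3, N_4, N_5, N_9, N_10}.
Pa(N_8) = {N_2, N_6}.
Other parents of N_8's children:
  N_5: no additional parents.
  N_10's other parent is N_1.
  parents(N_4) \ {N_8} = {N_1, N_6, N_10}.
  N_9's other parents are N_4, N_6.
  N_3's other parent is N_10.
MB(N_8) = {N_1, N_2, N_3, N_4, N_5, N_6, N_9, N_10}, which has 8 nodes.

8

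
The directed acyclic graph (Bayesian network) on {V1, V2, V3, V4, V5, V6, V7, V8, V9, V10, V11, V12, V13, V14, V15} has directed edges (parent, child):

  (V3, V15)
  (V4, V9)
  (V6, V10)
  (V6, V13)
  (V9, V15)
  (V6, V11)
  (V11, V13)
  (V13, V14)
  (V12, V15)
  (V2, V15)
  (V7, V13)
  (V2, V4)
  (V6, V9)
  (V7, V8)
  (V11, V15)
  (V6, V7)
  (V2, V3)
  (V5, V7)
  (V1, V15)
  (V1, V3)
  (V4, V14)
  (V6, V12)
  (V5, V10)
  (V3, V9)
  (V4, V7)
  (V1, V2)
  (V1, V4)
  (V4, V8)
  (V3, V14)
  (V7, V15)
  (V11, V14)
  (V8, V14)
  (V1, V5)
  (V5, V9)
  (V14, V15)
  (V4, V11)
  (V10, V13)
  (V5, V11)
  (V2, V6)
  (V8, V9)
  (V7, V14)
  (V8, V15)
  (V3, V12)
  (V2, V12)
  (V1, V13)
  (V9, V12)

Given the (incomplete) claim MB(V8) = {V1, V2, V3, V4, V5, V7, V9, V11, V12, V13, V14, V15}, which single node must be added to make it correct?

Pa(V8) = {V4, V7}.
Children of V8: V9, V14, V15.
Co-parents of V8 (other parents of its children):
  V9 also has parents V3, V4, V5, V6.
  parents(V14) \ {V8} = {V3, V4, V7, V11, V13}.
  V15 also has parents V1, V2, V3, V7, V9, V11, V12, V14.
MB(V8) = {V1, V2, V3, V4, V5, V6, V7, V9, V11, V12, V13, V14, V15}.
Comparing with the claimed set, V6 is missing.

V6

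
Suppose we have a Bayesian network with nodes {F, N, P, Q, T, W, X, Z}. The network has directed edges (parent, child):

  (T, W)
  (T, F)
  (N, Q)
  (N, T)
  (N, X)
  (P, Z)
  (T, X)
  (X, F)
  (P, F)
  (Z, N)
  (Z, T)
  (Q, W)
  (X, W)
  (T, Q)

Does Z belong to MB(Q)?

No

The Markov blanket of a node is its parents, its children, and the other parents of its children.
Ch(Q) = {W}.
Pa(Q) = {N, T}.
Parents of each child, excluding Q:
  W's other parents are T, X.
MB(Q) = {N, T, W, X}; Z is not in this set.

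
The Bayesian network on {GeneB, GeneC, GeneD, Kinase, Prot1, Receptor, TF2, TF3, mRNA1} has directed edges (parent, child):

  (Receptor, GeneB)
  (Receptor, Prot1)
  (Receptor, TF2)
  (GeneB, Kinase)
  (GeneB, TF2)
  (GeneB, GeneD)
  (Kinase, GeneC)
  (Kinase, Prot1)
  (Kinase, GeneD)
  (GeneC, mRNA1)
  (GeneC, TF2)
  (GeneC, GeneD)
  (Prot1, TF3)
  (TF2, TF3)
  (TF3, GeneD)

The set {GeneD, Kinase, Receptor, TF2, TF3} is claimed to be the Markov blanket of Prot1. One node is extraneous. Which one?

Prot1's children: TF3.
Prot1 has parents Kinase, Receptor.
Other parents of Prot1's children:
  TF3: TF2
MB(Prot1) = {Kinase, Receptor, TF2, TF3}.
GeneD is neither a parent, child, nor co-parent of Prot1, so it does not belong.

GeneD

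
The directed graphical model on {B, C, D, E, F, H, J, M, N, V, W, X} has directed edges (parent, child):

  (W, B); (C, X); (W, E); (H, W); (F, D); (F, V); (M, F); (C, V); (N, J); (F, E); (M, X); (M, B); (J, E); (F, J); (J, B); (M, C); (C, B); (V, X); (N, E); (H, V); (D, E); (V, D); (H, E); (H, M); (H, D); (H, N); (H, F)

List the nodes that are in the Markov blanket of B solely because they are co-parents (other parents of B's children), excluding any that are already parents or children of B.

B has no children, so it has no co-parents. The set is empty.

{}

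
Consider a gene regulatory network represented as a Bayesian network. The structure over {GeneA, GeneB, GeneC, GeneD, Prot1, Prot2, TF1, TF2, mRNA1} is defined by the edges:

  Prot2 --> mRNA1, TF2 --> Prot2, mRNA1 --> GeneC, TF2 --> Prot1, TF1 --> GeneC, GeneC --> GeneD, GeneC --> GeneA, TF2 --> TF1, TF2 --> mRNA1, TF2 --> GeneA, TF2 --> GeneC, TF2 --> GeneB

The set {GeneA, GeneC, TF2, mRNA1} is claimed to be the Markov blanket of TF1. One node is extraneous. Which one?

The Markov blanket of a node is its parents, its children, and the other parents of its children.
Children of TF1: GeneC.
Parents of TF1: TF2.
Other parents of TF1's children:
  GeneC: TF2, mRNA1
MB(TF1) = {GeneC, TF2, mRNA1}.
GeneA is neither a parent, child, nor co-parent of TF1, so it does not belong.

GeneA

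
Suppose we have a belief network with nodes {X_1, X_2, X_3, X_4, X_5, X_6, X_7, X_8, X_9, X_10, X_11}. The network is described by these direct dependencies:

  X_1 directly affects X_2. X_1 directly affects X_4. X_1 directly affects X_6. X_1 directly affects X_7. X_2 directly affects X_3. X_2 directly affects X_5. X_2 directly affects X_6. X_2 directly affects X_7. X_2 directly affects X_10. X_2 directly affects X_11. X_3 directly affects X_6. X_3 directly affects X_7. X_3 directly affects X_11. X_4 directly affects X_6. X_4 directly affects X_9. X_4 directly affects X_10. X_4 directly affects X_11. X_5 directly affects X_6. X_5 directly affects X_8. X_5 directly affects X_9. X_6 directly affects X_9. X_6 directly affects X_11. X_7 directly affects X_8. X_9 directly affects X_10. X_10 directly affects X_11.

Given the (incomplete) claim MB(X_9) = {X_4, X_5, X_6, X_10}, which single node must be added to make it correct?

Ch(X_9) = {X_10}.
Parents of X_9: X_4, X_5, X_6.
Other parents of X_9's children:
  X_10 also has parents X_2, X_4.
MB(X_9) = {X_2, X_4, X_5, X_6, X_10}.
Comparing with the claimed set, X_2 is missing.

X_2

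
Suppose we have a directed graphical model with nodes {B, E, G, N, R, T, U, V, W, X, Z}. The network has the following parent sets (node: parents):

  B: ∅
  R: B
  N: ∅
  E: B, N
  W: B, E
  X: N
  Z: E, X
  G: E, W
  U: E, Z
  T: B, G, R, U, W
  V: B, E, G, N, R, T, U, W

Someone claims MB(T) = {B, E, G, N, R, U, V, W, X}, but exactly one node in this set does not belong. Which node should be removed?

Ch(T) = {V}.
T has parents B, G, R, U, W.
For each child, the remaining parents (spouses of T):
  V also has parents B, E, G, N, R, U, W.
MB(T) = {B, E, G, N, R, U, V, W}.
X is neither a parent, child, nor co-parent of T, so it does not belong.

X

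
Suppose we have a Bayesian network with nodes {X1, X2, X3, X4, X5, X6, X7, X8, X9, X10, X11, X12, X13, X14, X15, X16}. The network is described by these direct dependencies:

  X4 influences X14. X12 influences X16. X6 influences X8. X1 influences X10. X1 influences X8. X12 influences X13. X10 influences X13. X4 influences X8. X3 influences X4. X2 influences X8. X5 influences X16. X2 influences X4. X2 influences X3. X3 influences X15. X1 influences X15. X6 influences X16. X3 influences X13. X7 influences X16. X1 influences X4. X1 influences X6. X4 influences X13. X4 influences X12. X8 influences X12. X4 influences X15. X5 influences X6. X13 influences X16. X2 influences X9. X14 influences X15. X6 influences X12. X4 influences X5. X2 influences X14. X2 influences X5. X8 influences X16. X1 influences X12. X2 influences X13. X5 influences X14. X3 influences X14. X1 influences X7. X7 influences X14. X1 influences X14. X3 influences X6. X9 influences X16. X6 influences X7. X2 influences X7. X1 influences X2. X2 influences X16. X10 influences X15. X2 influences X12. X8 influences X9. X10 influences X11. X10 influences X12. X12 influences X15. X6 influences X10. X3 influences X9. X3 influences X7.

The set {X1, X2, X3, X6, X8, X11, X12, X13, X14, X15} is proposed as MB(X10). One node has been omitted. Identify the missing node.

Recall MB(v) = parents ∪ children ∪ spouses, where spouses are the other parents of v's children.
X10's children: X11, X12, X13, X15.
X10 has parents X1, X6.
For each child, the remaining parents (spouses of X10):
  X11: —
  X12: X1, X2, X4, X6, X8
  X13: X2, X3, X4, X12
  X15: X1, X3, X4, X12, X14
MB(X10) = {X1, X2, X3, X4, X6, X8, X11, X12, X13, X14, X15}.
Comparing with the claimed set, X4 is missing.

X4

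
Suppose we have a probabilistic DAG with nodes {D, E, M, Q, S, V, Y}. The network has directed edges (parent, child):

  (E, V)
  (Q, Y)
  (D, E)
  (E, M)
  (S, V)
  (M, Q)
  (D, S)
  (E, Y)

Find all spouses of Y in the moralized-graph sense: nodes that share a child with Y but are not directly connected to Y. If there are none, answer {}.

Y has no children, so it has no co-parents. The set is empty.

{}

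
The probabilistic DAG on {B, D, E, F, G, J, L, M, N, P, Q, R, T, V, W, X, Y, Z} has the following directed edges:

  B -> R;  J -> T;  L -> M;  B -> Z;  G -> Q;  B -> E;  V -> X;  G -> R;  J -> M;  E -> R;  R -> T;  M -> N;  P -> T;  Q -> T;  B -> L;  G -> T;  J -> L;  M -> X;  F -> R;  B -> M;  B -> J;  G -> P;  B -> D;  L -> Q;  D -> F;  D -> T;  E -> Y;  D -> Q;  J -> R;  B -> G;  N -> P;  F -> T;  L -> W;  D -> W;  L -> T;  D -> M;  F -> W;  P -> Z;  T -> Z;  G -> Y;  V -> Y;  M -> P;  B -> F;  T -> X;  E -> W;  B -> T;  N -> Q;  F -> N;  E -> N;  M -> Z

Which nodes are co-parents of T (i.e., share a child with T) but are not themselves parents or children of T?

{M, V}

Children of T: X, Z.
  parents(X) \ {T} = {M, V}.
  Z also has parents B, M, P.
Excluding nodes already adjacent to T (B, D, F, G, J, L, P, Q, R, X, Z), the co-parent-only contribution is {M, V}.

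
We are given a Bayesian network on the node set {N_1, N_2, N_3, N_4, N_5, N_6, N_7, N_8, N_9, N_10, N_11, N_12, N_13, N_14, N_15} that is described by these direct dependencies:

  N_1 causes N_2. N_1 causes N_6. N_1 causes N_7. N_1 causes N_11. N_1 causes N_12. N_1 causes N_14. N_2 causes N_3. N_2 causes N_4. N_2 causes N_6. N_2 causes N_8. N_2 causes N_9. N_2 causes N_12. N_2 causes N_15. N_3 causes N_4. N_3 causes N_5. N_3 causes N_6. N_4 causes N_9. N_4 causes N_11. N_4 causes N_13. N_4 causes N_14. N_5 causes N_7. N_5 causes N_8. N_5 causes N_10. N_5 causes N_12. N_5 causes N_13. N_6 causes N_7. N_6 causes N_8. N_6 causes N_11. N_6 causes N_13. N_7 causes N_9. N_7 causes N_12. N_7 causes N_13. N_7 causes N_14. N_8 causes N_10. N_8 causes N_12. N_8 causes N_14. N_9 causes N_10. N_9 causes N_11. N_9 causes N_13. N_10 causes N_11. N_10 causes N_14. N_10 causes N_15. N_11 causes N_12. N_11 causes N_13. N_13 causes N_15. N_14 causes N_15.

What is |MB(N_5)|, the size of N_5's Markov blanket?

By definition, MB(N_5) is built from N_5's parents, N_5's children, and the co-parents of N_5.
N_5's parents: N_3.
Ch(N_5) = {N_7, N_8, N_10, N_12, N_13}.
For each child, the remaining parents (spouses of N_5):
  parents(N_7) \ {N_5} = {N_1, N_6}.
  parents(N_8) \ {N_5} = {N_2, N_6}.
  parents(N_10) \ {N_5} = {N_8, N_9}.
  N_12 also has parents N_1, N_2, N_7, N_8, N_11.
  parents(N_13) \ {N_5} = {N_4, N_6, N_7, N_9, N_11}.
MB(N_5) = {N_1, N_2, N_3, N_4, N_6, N_7, N_8, N_9, N_10, N_11, N_12, N_13}, which has 12 nodes.

12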